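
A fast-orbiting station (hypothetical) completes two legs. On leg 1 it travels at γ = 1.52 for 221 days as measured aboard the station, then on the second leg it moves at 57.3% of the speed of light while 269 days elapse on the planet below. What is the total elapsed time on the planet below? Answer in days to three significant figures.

Δt = 605 days

Leg 1: γ = 1.52; Δt_1 = 1.520 × 221 = 335.9 days.
Leg 2: 269 days is already measured on the planet below.
Total: 335.9 + 269.0 days.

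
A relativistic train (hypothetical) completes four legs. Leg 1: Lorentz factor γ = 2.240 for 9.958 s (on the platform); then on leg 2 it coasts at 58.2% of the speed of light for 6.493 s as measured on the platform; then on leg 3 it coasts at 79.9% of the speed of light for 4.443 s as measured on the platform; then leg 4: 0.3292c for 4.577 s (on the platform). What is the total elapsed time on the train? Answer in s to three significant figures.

Leg 1: γ = 2.240; τ_1 = 9.958/2.240 = 4.446 s.
Leg 2: β = 0.582; γ = 1/√(1 − 0.582²) = 1/√0.6613 = 1.230; τ_2 = 6.493/1.230 = 5.280 s.
Leg 3: β = 0.799; γ = 1/√(1 − 0.799²) = 1/√0.3616 = 1.663; τ_3 = 4.443/1.663 = 2.672 s.
Leg 4: γ = 1/√(1 − 0.3292²) = 1/√0.8916 = 1.059; τ_4 = 4.577/1.059 = 4.322 s.
Total: 4.446 + 5.280 + 2.672 + 4.322 s.

τ = 16.7 s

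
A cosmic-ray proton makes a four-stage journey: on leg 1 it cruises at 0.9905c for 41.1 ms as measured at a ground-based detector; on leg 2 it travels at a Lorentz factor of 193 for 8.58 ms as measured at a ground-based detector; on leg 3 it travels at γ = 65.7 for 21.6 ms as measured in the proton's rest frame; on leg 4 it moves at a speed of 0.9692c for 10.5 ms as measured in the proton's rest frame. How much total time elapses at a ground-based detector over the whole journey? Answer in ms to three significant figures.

Leg 1: 41.1 ms is already measured at a ground-based detector.
Leg 2: 8.58 ms is already measured at a ground-based detector.
Leg 3: γ = 65.7; Δt_3 = 65.70 × 21.6 = 1419 ms.
Leg 4: γ = 1/√(1 − 0.9692²) = 1/√0.06065 = 4.061; Δt_4 = 4.061 × 10.5 = 42.64 ms.
Total: 41.10 + 8.580 + 1419 + 42.64 ms.

Δt = 1510 ms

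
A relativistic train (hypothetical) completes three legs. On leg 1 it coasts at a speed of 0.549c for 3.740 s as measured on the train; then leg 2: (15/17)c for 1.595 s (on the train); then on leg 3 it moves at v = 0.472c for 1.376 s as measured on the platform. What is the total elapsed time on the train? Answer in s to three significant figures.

τ = 6.55 s

Leg 1: 3.740 s is already measured on the train.
Leg 2: 1.595 s is already measured on the train.
Leg 3: γ = 1/√(1 − 0.472²) = 1/√0.7772 = 1.134; τ_3 = 1.376/1.134 = 1.213 s.
Total: 3.740 + 1.595 + 1.213 s.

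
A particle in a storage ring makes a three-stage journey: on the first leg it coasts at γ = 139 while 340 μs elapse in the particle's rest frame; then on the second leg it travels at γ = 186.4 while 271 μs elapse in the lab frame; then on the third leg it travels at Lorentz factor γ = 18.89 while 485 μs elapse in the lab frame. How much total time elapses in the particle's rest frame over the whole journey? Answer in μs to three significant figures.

Leg 1: 340 μs is already measured in the particle's rest frame.
Leg 2: γ = 186.4; τ_2 = 271/186.4 = 1.454 μs.
Leg 3: γ = 18.89; τ_3 = 485/18.89 = 25.67 μs.
Total: 340.0 + 1.454 + 25.67 μs.

τ = 367 μs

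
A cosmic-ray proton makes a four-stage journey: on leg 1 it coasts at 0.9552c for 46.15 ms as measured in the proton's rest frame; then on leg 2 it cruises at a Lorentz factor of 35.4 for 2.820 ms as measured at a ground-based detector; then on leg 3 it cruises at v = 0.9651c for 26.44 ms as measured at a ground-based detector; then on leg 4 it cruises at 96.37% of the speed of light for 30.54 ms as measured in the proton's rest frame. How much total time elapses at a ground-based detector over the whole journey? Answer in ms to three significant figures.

Leg 1: γ = 1/√(1 − 0.9552²) = 1/√0.08759 = 3.379; Δt_1 = 3.379 × 46.15 = 155.9 ms.
Leg 2: 2.820 ms is already measured at a ground-based detector.
Leg 3: 26.44 ms is already measured at a ground-based detector.
Leg 4: β = 0.9637; γ = 1/√(1 − 0.9637²) = 1/√0.07128 = 3.745; Δt_4 = 3.745 × 30.54 = 114.4 ms.
Total: 155.9 + 2.820 + 26.44 + 114.4 ms.

Δt = 300 ms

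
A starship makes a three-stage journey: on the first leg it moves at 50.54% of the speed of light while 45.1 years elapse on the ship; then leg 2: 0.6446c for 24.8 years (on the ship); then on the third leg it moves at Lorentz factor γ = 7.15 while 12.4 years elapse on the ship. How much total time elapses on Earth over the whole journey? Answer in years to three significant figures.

Leg 1: β = 0.5054; γ = 1/√(1 − 0.5054²) = 1/√0.7446 = 1.159; Δt_1 = 1.159 × 45.1 = 52.27 years.
Leg 2: γ = 1/√(1 − 0.6446²) = 1/√0.5845 = 1.308; Δt_2 = 1.308 × 24.8 = 32.44 years.
Leg 3: γ = 7.15; Δt_3 = 7.150 × 12.4 = 88.66 years.
Total: 52.27 + 32.44 + 88.66 years.

Δt = 173 years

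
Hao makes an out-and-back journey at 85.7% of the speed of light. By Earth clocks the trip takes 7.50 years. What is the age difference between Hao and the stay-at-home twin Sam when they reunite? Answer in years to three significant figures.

Δt − τ = 3.64 years

β = 0.857; γ = 1/√(1 − 0.857²) = 1/√0.2656 = 1.941
Hao's elapsed proper time: τ = 7.50/1.941 = 3.865 years.
Age gap = Δt − τ = 7.50 − 3.865 years.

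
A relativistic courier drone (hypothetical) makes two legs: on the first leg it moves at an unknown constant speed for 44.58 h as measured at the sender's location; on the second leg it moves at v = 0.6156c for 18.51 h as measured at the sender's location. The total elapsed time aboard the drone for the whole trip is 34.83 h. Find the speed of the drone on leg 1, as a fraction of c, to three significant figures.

β = 0.891

Leg 1: speed unknown; τ_1 = 44.58/γ_1.
Leg 2: γ = 1/√(1 − 0.6156²) = 1/√0.6210 = 1.269; τ_2 = 18.51/1.269 = 14.59 h.
Total proper time: τ_1 + 14.59 = 34.83, so τ_1 = 34.83 − 14.59 = 20.24 h.
γ_1 = 44.58/20.24 = 2.202; β = √(1 − 1/γ²) = √0.7938.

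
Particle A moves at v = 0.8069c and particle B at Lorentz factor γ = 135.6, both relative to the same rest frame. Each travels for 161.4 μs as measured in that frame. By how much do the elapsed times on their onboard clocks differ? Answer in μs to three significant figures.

|τ_A − τ_B| = 94.1 μs

A: γ = 1/√(1 − 0.8069²) = 1/√0.3489 = 1.693; τ_A = 161.4/1.693 = 95.34 μs.
B: γ = 135.6; τ_B = 161.4/135.6 = 1.190 μs.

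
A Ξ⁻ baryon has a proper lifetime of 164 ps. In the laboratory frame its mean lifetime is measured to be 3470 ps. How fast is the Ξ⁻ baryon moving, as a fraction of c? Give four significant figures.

β = 0.9989

γ = Δt/τ₀ = 3470/164 = 21.16
β = √(1 − 1/γ²) = √(1 − 0.002234) = √0.9978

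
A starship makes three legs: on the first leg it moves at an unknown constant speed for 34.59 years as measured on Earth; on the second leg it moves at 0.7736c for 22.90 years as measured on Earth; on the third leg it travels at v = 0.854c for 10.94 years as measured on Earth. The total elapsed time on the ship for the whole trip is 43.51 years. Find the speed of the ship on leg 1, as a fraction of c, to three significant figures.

β = 0.739

Leg 1: speed unknown; τ_1 = 34.59/γ_1.
Leg 2: γ = 1/√(1 − 0.7736²) = 1/√0.4015 = 1.578; τ_2 = 22.90/1.578 = 14.51 years.
Leg 3: γ = 1/√(1 − 0.854²) = 1/√0.2707 = 1.922; τ_3 = 10.94/1.922 = 5.692 years.
Total proper time: τ_1 + 14.51 + 5.692 = 43.51, so τ_1 = 43.51 − 20.20 = 23.31 years.
γ_1 = 34.59/23.31 = 1.484; β = √(1 − 1/γ²) = √0.5460.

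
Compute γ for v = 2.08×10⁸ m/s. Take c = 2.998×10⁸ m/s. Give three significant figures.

β = 2.08×10⁸/2.998×10⁸ = 0.6938; γ = 1/√(1 − 0.6938²) = 1.389

γ = 1.39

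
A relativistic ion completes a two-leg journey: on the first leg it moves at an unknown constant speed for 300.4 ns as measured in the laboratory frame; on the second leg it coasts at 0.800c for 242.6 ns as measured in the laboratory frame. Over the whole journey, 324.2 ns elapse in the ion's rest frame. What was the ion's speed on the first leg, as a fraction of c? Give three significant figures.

β = 0.804

Leg 1: speed unknown; τ_1 = 300.4/γ_1.
Leg 2: γ = 1/√(1 − 0.800²) = 5/3 ≈ 1.667; τ_2 = 242.6/1.667 = 145.6 ns.
Total proper time: τ_1 + 145.6 = 324.2, so τ_1 = 324.2 − 145.6 = 178.6 ns.
γ_1 = 300.4/178.6 = 1.682; β = √(1 − 1/γ²) = √0.6464.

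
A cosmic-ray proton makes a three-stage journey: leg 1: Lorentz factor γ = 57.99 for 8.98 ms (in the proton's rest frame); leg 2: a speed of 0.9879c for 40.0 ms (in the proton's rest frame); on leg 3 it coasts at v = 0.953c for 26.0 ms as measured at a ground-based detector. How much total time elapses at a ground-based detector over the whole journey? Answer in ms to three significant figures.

Leg 1: γ = 57.99; Δt_1 = 57.99 × 8.98 = 520.8 ms.
Leg 2: γ = 1/√(1 − 0.9879²) = 1/√0.02405 = 6.448; Δt_2 = 6.448 × 40.0 = 257.9 ms.
Leg 3: 26.0 ms is already measured at a ground-based detector.
Total: 520.8 + 257.9 + 26.00 ms.

Δt = 805 ms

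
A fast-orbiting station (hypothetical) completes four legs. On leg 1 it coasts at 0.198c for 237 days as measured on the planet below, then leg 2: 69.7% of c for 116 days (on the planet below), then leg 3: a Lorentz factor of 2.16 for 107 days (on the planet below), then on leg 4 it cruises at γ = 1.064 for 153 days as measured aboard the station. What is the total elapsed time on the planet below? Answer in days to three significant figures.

Leg 1: 237 days is already measured on the planet below.
Leg 2: 116 days is already measured on the planet below.
Leg 3: 107 days is already measured on the planet below.
Leg 4: γ = 1.064; Δt_4 = 1.064 × 153 = 162.8 days.
Total: 237.0 + 116.0 + 107.0 + 162.8 days.

Δt = 623 days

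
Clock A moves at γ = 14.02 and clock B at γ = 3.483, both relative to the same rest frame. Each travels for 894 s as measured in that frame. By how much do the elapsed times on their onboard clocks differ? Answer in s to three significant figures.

A: γ = 14.02; τ_A = 894/14.02 = 63.77 s.
B: γ = 3.483; τ_B = 894/3.483 = 256.7 s.

|τ_A − τ_B| = 193 s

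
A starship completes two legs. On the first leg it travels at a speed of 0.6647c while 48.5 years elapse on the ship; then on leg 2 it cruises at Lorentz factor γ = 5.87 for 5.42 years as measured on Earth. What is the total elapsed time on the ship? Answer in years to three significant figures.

Leg 1: 48.5 years is already measured on the ship.
Leg 2: γ = 5.87; τ_2 = 5.42/5.870 = 0.9233 years.
Total: 48.50 + 0.9233 years.

τ = 49.4 years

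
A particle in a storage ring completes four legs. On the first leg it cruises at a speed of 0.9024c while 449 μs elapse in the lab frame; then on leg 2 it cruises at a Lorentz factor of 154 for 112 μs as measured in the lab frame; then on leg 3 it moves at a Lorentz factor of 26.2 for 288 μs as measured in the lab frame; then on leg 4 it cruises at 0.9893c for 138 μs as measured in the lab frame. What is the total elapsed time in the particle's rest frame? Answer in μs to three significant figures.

τ = 225 μs

Leg 1: γ = 1/√(1 − 0.9024²) = 1/√0.1857 = 2.321; τ_1 = 449/2.321 = 193.5 μs.
Leg 2: γ = 154; τ_2 = 112/154.0 = 0.7273 μs.
Leg 3: γ = 26.2; τ_3 = 288/26.20 = 10.99 μs.
Leg 4: γ = 1/√(1 − 0.9893²) = 1/√0.02129 = 6.854; τ_4 = 138/6.854 = 20.13 μs.
Total: 193.5 + 0.7273 + 10.99 + 20.13 μs.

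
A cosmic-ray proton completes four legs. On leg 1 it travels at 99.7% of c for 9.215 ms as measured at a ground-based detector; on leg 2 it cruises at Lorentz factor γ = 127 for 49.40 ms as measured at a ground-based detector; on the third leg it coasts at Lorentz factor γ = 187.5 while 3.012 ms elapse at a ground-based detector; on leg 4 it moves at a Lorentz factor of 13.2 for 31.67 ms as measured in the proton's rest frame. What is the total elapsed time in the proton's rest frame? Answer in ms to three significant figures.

Leg 1: β = 0.997; γ = 1/√(1 − 0.997²) = 1/√0.005991 = 12.92; τ_1 = 9.215/12.92 = 0.7133 ms.
Leg 2: γ = 127; τ_2 = 49.40/127.0 = 0.3890 ms.
Leg 3: γ = 187.5; τ_3 = 3.012/187.5 = 0.01606 ms.
Leg 4: 31.67 ms is already measured in the proton's rest frame.
Total: 0.7133 + 0.3890 + 0.01606 + 31.67 ms.

τ = 32.8 ms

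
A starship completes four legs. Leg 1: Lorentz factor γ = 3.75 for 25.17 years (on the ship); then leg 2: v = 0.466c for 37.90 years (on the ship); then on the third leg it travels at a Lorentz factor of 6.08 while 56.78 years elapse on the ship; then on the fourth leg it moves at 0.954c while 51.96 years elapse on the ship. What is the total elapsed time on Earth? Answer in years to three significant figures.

Δt = 656 years

Leg 1: γ = 3.75; Δt_1 = 3.750 × 25.17 = 94.39 years.
Leg 2: γ = 1/√(1 − 0.466²) = 1/√0.7828 = 1.130; Δt_2 = 1.130 × 37.90 = 42.84 years.
Leg 3: γ = 6.08; Δt_3 = 6.080 × 56.78 = 345.2 years.
Leg 4: γ = 1/√(1 − 0.954²) = 1/√0.08988 = 3.335; Δt_4 = 3.335 × 51.96 = 173.3 years.
Total: 94.39 + 42.84 + 345.2 + 173.3 years.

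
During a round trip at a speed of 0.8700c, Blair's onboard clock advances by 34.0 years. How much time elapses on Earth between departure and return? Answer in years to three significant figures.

Δt = 69.0 years

γ = 1/√(1 − 0.8700²) = 1/√0.2431 = 2.028
Earth-frame duration is the dilated interval: Δt = γτ = 2.028 × 34.0 years.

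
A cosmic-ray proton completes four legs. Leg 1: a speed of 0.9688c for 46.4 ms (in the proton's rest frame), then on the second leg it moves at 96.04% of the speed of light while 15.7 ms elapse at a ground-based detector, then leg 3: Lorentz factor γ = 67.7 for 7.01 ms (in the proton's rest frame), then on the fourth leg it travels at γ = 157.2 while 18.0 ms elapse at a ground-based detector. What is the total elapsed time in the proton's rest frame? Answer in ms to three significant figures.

τ = 57.9 ms

Leg 1: 46.4 ms is already measured in the proton's rest frame.
Leg 2: β = 0.9604; γ = 1/√(1 − 0.9604²) = 1/√0.07763 = 3.589; τ_2 = 15.7/3.589 = 4.374 ms.
Leg 3: 7.01 ms is already measured in the proton's rest frame.
Leg 4: γ = 157.2; τ_4 = 18.0/157.2 = 0.1145 ms.
Total: 46.40 + 4.374 + 7.010 + 0.1145 ms.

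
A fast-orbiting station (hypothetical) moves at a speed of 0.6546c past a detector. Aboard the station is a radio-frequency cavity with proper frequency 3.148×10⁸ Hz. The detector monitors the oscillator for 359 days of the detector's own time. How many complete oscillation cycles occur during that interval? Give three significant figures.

N = 7.38×10¹⁵

γ = 1/√(1 − 0.6546²) = 1/√0.5715 = 1.323
During 359 days of lab time, the oscillator's proper time advances by τ = Δt/γ = 359/1.323 = 271.4 days = 2.345×10⁷ s.
N = f × τ = 3.148×10⁸ × 2.345×10⁷ = 7.382×10¹⁵.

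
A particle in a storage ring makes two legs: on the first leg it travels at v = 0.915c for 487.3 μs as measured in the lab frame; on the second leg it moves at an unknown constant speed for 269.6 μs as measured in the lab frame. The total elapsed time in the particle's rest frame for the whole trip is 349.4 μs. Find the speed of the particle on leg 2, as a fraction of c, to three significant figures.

β = 0.824

Leg 1: γ = 1/√(1 − 0.915²) = 1/√0.1628 = 2.479; τ_1 = 487.3/2.479 = 196.6 μs.
Leg 2: speed unknown; τ_2 = 269.6/γ_2.
Total proper time: 196.6 + τ_2 = 349.4, so τ_2 = 349.4 − 196.6 = 152.8 μs.
γ_2 = 269.6/152.8 = 1.764; β = √(1 − 1/γ²) = √0.6788.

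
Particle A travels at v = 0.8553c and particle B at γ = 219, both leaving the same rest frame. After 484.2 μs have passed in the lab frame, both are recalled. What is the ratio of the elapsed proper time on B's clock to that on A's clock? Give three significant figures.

A: γ = 1/√(1 − 0.8553²) = 1/√0.2685 = 1.930. B: γ = 219.
τ_A/τ_B = γ_B/γ_A = 219.0/1.930 = 113.5, so τ_B/τ_A = 0.008813.

τ_B/τ_A = 0.00881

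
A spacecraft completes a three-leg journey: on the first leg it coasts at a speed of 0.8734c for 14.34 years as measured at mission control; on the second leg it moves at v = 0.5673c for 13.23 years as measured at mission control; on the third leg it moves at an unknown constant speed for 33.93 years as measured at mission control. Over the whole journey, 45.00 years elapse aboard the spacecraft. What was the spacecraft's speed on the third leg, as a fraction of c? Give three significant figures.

Leg 1: γ = 1/√(1 − 0.8734²) = 1/√0.2372 = 2.053; τ_1 = 14.34/2.053 = 6.984 years.
Leg 2: γ = 1/√(1 − 0.5673²) = 1/√0.6782 = 1.214; τ_2 = 13.23/1.214 = 10.90 years.
Leg 3: speed unknown; τ_3 = 33.93/γ_3.
Total proper time: 6.984 + 10.90 + τ_3 = 45.00, so τ_3 = 45.00 − 17.88 = 27.12 years.
γ_3 = 33.93/27.12 = 1.251; β = √(1 − 1/γ²) = √0.3611.

β = 0.601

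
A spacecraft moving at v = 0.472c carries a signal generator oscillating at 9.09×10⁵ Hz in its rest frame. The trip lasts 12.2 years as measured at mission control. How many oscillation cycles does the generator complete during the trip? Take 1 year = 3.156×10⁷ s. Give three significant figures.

γ = 1/√(1 − 0.472²) = 1/√0.7772 = 1.134
The oscillator's own cycle count is N = f × τ where τ is the proper time aboard the spacecraft. τ = Δt/γ = 12.2/1.134 = 10.76 years = 3.394×10⁸ s.
N = 9.09×10⁵ × 3.394×10⁸ = 3.086×10¹⁴.

N = 3.09×10¹⁴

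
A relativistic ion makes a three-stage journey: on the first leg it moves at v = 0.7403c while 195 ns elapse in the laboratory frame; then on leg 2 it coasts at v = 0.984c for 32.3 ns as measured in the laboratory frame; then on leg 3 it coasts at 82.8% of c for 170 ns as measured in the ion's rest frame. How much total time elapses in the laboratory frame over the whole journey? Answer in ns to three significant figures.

Leg 1: 195 ns is already measured in the laboratory frame.
Leg 2: 32.3 ns is already measured in the laboratory frame.
Leg 3: β = 0.828; γ = 1/√(1 − 0.828²) = 1/√0.3144 = 1.783; Δt_3 = 1.783 × 170 = 303.2 ns.
Total: 195.0 + 32.30 + 303.2 ns.

Δt = 530 ns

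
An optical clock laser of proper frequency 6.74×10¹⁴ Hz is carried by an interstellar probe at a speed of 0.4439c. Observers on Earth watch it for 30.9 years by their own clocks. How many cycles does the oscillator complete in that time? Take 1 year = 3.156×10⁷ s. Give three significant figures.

γ = 1/√(1 − 0.4439²) = 1/√0.8030 = 1.116
During 30.9 years of lab time, the oscillator's proper time advances by τ = Δt/γ = 30.9/1.116 = 27.69 years = 8.739×10⁸ s.
N = f × τ = 6.74×10¹⁴ × 8.739×10⁸ = 5.890×10²³.

N = 5.89×10²³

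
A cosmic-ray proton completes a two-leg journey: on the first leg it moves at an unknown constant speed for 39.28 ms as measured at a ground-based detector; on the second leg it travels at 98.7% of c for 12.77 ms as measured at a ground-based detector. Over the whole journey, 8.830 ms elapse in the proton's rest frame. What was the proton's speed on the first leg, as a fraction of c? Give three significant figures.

β = 0.985

Leg 1: speed unknown; τ_1 = 39.28/γ_1.
Leg 2: β = 0.987; γ = 1/√(1 − 0.987²) = 1/√0.02583 = 6.222; τ_2 = 12.77/6.222 = 2.052 ms.
Total proper time: τ_1 + 2.052 = 8.830, so τ_1 = 8.830 − 2.052 = 6.778 ms.
γ_1 = 39.28/6.778 = 5.796; β = √(1 − 1/γ²) = √0.9702.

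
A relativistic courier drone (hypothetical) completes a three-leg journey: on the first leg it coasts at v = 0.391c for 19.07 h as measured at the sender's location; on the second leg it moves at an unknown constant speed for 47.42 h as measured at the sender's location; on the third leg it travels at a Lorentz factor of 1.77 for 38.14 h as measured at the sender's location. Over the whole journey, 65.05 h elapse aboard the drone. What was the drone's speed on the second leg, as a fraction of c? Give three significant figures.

β = 0.837

Leg 1: γ = 1/√(1 − 0.391²) = 1/√0.8471 = 1.086; τ_1 = 19.07/1.086 = 17.55 h.
Leg 2: speed unknown; τ_2 = 47.42/γ_2.
Leg 3: γ = 1.77; τ_3 = 38.14/1.770 = 21.55 h.
Total proper time: 17.55 + τ_2 + 21.55 = 65.05, so τ_2 = 65.05 − 39.10 = 25.95 h.
γ_2 = 47.42/25.95 = 1.827; β = √(1 − 1/γ²) = √0.7005.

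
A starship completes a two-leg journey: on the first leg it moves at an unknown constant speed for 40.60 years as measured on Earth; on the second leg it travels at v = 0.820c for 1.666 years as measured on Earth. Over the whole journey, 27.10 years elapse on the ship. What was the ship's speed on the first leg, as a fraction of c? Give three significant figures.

Leg 1: speed unknown; τ_1 = 40.60/γ_1.
Leg 2: γ = 1/√(1 − 0.820²) = 1/√0.3276 = 1.747; τ_2 = 1.666/1.747 = 0.9536 years.
Total proper time: τ_1 + 0.9536 = 27.10, so τ_1 = 27.10 − 0.9536 = 26.15 years.
γ_1 = 40.60/26.15 = 1.553; β = √(1 − 1/γ²) = √0.5853.

β = 0.765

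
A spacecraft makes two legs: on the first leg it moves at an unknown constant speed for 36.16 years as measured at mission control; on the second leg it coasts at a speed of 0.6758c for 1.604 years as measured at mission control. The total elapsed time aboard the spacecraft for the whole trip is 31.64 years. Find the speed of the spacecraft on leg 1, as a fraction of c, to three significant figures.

Leg 1: speed unknown; τ_1 = 36.16/γ_1.
Leg 2: γ = 1/√(1 − 0.6758²) = 1/√0.5433 = 1.357; τ_2 = 1.604/1.357 = 1.182 years.
Total proper time: τ_1 + 1.182 = 31.64, so τ_1 = 31.64 − 1.182 = 30.46 years.
γ_1 = 36.16/30.46 = 1.187; β = √(1 − 1/γ²) = √0.2905.

β = 0.539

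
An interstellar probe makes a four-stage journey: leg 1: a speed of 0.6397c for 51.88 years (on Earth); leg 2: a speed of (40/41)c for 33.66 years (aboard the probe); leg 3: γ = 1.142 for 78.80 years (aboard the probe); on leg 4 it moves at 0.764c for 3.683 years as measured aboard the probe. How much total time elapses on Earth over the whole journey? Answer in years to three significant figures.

Leg 1: 51.88 years is already measured on Earth.
Leg 2: γ = 1/√(1 − (40/41)²) = 41/9 ≈ 4.556; Δt_2 = 4.556 × 33.66 = 153.3 years.
Leg 3: γ = 1.142; Δt_3 = 1.142 × 78.80 = 89.99 years.
Leg 4: γ = 1/√(1 − 0.764²) = 1/√0.4163 = 1.550; Δt_4 = 1.550 × 3.683 = 5.708 years.
Total: 51.88 + 153.3 + 89.99 + 5.708 years.

Δt = 301 years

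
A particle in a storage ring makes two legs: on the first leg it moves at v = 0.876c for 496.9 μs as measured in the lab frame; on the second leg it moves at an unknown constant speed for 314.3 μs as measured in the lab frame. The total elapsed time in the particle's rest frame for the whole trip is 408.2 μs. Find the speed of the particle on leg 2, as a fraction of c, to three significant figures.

Leg 1: γ = 1/√(1 − 0.876²) = 1/√0.2326 = 2.073; τ_1 = 496.9/2.073 = 239.7 μs.
Leg 2: speed unknown; τ_2 = 314.3/γ_2.
Total proper time: 239.7 + τ_2 = 408.2, so τ_2 = 408.2 − 239.7 = 168.5 μs.
γ_2 = 314.3/168.5 = 1.865; β = √(1 − 1/γ²) = √0.7124.

β = 0.844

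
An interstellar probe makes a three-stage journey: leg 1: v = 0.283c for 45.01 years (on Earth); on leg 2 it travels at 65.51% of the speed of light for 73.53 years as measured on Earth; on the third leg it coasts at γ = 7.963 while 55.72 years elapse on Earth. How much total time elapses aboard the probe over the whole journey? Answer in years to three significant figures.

τ = 106 years

Leg 1: γ = 1/√(1 − 0.283²) = 1/√0.9199 = 1.043; τ_1 = 45.01/1.043 = 43.17 years.
Leg 2: β = 0.6551; γ = 1/√(1 − 0.6551²) = 1/√0.5708 = 1.324; τ_2 = 73.53/1.324 = 55.56 years.
Leg 3: γ = 7.963; τ_3 = 55.72/7.963 = 6.997 years.
Total: 43.17 + 55.56 + 6.997 years.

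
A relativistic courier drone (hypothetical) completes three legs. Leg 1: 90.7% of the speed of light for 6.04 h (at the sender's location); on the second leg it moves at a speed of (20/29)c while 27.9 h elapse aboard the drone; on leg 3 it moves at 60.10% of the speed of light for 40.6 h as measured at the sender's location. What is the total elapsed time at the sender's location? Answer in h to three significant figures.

Δt = 85.2 h

Leg 1: 6.04 h is already measured at the sender's location.
Leg 2: γ = 1/√(1 − (20/29)²) = 29/21 ≈ 1.381; Δt_2 = 1.381 × 27.9 = 38.53 h.
Leg 3: 40.6 h is already measured at the sender's location.
Total: 6.040 + 38.53 + 40.60 h.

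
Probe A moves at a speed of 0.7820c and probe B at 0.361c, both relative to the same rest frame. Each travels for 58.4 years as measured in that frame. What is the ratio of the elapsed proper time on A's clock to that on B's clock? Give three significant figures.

A: γ = 1/√(1 − 0.7820²) = 1/√0.3885 = 1.604. B: γ = 1/√(1 − 0.361²) = 1/√0.8697 = 1.072.
τ_A/τ_B = γ_B/γ_A = 1.072/1.604 = 0.6683, so τ_A/τ_B = 0.6683.

τ_A/τ_B = 0.668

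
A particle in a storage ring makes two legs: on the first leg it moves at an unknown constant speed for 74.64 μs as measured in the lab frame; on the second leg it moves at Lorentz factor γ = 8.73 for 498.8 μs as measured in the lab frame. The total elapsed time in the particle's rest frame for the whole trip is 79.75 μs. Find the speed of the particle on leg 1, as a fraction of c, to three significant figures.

Leg 1: speed unknown; τ_1 = 74.64/γ_1.
Leg 2: γ = 8.73; τ_2 = 498.8/8.730 = 57.14 μs.
Total proper time: τ_1 + 57.14 = 79.75, so τ_1 = 79.75 − 57.14 = 22.61 μs.
γ_1 = 74.64/22.61 = 3.301; β = √(1 − 1/γ²) = √0.9082.

β = 0.953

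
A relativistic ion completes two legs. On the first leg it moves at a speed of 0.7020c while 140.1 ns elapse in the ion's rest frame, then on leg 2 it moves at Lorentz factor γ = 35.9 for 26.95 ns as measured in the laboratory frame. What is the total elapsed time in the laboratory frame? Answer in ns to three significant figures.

Δt = 224 ns

Leg 1: γ = 1/√(1 − 0.7020²) = 1/√0.5072 = 1.404; Δt_1 = 1.404 × 140.1 = 196.7 ns.
Leg 2: 26.95 ns is already measured in the laboratory frame.
Total: 196.7 + 26.95 ns.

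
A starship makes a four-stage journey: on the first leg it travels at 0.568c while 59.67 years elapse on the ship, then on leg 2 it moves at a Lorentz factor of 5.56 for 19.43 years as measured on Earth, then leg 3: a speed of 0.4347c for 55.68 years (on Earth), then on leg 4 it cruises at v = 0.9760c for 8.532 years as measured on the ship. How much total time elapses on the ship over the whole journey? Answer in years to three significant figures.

τ = 122 years

Leg 1: 59.67 years is already measured on the ship.
Leg 2: γ = 5.56; τ_2 = 19.43/5.560 = 3.495 years.
Leg 3: γ = 1/√(1 − 0.4347²) = 1/√0.8110 = 1.110; τ_3 = 55.68/1.110 = 50.14 years.
Leg 4: 8.532 years is already measured on the ship.
Total: 59.67 + 3.495 + 50.14 + 8.532 years.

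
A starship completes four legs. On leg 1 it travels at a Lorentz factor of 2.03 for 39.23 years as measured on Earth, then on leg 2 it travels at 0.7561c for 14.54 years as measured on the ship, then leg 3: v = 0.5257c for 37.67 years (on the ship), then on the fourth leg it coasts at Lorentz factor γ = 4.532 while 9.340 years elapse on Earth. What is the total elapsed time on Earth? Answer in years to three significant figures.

Leg 1: 39.23 years is already measured on Earth.
Leg 2: γ = 1/√(1 − 0.7561²) = 1/√0.4283 = 1.528; Δt_2 = 1.528 × 14.54 = 22.22 years.
Leg 3: γ = 1/√(1 − 0.5257²) = 1/√0.7236 = 1.176; Δt_3 = 1.176 × 37.67 = 44.28 years.
Leg 4: 9.340 years is already measured on Earth.
Total: 39.23 + 22.22 + 44.28 + 9.340 years.

Δt = 115 years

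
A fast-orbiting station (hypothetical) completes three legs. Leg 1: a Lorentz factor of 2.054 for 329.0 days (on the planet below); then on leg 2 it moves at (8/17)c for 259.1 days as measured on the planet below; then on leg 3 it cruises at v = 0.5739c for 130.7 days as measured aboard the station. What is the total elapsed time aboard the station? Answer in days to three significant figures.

τ = 519 days

Leg 1: γ = 2.054; τ_1 = 329.0/2.054 = 160.2 days.
Leg 2: γ = 1/√(1 − (8/17)²) = 17/15 ≈ 1.133; τ_2 = 259.1/1.133 = 228.6 days.
Leg 3: 130.7 days is already measured aboard the station.
Total: 160.2 + 228.6 + 130.7 days.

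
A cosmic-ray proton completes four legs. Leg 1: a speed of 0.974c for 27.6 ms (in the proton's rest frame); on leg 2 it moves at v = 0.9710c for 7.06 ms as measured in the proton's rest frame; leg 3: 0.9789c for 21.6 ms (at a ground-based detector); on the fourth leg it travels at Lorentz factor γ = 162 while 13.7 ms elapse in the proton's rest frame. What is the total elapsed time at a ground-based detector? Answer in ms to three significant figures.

Leg 1: γ = 1/√(1 − 0.974²) = 1/√0.05132 = 4.414; Δt_1 = 4.414 × 27.6 = 121.8 ms.
Leg 2: γ = 1/√(1 − 0.9710²) = 1/√0.05716 = 4.183; Δt_2 = 4.183 × 7.06 = 29.53 ms.
Leg 3: 21.6 ms is already measured at a ground-based detector.
Leg 4: γ = 162; Δt_4 = 162.0 × 13.7 = 2219 ms.
Total: 121.8 + 29.53 + 21.60 + 2219 ms.

Δt = 2390 ms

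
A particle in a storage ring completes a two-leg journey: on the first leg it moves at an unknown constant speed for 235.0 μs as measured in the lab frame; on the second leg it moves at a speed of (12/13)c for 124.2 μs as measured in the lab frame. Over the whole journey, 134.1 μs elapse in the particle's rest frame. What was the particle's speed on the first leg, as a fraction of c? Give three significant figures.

Leg 1: speed unknown; τ_1 = 235.0/γ_1.
Leg 2: γ = 1/√(1 − (12/13)²) = 13/5 = 2.600; τ_2 = 124.2/2.600 = 47.77 μs.
Total proper time: τ_1 + 47.77 = 134.1, so τ_1 = 134.1 − 47.77 = 86.33 μs.
γ_1 = 235.0/86.33 = 2.722; β = √(1 − 1/γ²) = √0.8650.

β = 0.930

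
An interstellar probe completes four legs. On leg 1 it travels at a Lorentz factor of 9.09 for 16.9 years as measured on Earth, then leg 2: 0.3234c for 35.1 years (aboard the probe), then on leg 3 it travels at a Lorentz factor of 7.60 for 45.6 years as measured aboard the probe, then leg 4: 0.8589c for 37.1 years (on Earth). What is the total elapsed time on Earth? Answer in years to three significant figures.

Leg 1: 16.9 years is already measured on Earth.
Leg 2: γ = 1/√(1 − 0.3234²) = 1/√0.8954 = 1.057; Δt_2 = 1.057 × 35.1 = 37.09 years.
Leg 3: γ = 7.60; Δt_3 = 7.600 × 45.6 = 346.6 years.
Leg 4: 37.1 years is already measured on Earth.
Total: 16.90 + 37.09 + 346.6 + 37.10 years.

Δt = 438 years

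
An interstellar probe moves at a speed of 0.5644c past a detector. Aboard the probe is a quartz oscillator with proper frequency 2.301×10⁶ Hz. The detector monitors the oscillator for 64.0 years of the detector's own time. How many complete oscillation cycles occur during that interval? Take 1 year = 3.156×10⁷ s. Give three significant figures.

γ = 1/√(1 − 0.5644²) = 1/√0.6815 = 1.211
During 64.0 years of lab time, the oscillator's proper time advances by τ = Δt/γ = 64.0/1.211 = 52.83 years = 1.667×10⁹ s.
N = f × τ = 2.301×10⁶ × 1.667×10⁹ = 3.837×10¹⁵.

N = 3.84×10¹⁵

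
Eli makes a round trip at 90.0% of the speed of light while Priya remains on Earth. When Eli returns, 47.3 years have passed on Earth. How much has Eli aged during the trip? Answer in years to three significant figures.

τ = 20.6 years

β = 0.900; γ = 1/√(1 − 0.900²) = 1/√0.1900 = 2.294
Eli's clock measures proper time along the trip: τ = Δt/γ = 47.3/2.294 years.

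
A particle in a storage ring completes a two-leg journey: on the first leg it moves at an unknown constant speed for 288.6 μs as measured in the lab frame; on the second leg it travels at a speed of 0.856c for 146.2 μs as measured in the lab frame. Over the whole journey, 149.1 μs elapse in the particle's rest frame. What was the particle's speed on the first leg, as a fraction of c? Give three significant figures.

Leg 1: speed unknown; τ_1 = 288.6/γ_1.
Leg 2: γ = 1/√(1 − 0.856²) = 1/√0.2673 = 1.934; τ_2 = 146.2/1.934 = 75.58 μs.
Total proper time: τ_1 + 75.58 = 149.1, so τ_1 = 149.1 − 75.58 = 73.52 μs.
γ_1 = 288.6/73.52 = 3.926; β = √(1 − 1/γ²) = √0.9351.

β = 0.967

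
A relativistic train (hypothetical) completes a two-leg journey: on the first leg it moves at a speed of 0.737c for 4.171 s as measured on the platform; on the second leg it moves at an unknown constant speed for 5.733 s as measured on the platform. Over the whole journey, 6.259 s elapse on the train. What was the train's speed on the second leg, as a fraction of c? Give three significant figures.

β = 0.800

Leg 1: γ = 1/√(1 − 0.737²) = 1/√0.4568 = 1.480; τ_1 = 4.171/1.480 = 2.819 s.
Leg 2: speed unknown; τ_2 = 5.733/γ_2.
Total proper time: 2.819 + τ_2 = 6.259, so τ_2 = 6.259 − 2.819 = 3.440 s.
γ_2 = 5.733/3.440 = 1.667; β = √(1 − 1/γ²) = √0.6400.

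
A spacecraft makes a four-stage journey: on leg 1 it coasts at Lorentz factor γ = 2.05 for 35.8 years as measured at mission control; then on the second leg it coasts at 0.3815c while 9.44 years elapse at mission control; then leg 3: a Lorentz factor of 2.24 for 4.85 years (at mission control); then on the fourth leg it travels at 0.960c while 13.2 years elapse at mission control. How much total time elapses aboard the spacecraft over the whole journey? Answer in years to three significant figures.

Leg 1: γ = 2.05; τ_1 = 35.8/2.050 = 17.46 years.
Leg 2: γ = 1/√(1 − 0.3815²) = 1/√0.8545 = 1.082; τ_2 = 9.44/1.082 = 8.726 years.
Leg 3: γ = 2.24; τ_3 = 4.85/2.240 = 2.165 years.
Leg 4: γ = 1/√(1 − 0.960²) = 25/7 ≈ 3.571; τ_4 = 13.2/3.571 = 3.696 years.
Total: 17.46 + 8.726 + 2.165 + 3.696 years.

τ = 32.1 years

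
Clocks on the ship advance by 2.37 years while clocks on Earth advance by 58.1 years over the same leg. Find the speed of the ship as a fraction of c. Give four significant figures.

The proper time is measured on the ship (both events occur at the ship's location); Δt is measured on Earth. γ = Δt/τ = 58.1/2.37 = 24.51.
β = √(1 − 1/γ²) = √(1 − 0.001664) = √0.9983

v = 0.9992c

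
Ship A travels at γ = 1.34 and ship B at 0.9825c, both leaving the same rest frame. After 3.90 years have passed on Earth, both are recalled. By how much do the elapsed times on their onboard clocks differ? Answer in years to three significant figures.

A: γ = 1.34; τ_A = 3.90/1.340 = 2.910 years.
B: γ = 1/√(1 − 0.9825²) = 1/√0.03469 = 5.369; τ_B = 3.90/5.369 = 0.7264 years.

|τ_A − τ_B| = 2.18 years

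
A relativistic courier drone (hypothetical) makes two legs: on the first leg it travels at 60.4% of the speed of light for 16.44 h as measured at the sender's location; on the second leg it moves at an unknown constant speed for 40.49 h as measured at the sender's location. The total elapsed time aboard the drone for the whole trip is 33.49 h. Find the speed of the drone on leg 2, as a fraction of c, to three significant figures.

β = 0.864

Leg 1: β = 0.604; γ = 1/√(1 − 0.604²) = 1/√0.6352 = 1.255; τ_1 = 16.44/1.255 = 13.10 h.
Leg 2: speed unknown; τ_2 = 40.49/γ_2.
Total proper time: 13.10 + τ_2 = 33.49, so τ_2 = 33.49 − 13.10 = 20.39 h.
γ_2 = 40.49/20.39 = 1.986; β = √(1 − 1/γ²) = √0.7465.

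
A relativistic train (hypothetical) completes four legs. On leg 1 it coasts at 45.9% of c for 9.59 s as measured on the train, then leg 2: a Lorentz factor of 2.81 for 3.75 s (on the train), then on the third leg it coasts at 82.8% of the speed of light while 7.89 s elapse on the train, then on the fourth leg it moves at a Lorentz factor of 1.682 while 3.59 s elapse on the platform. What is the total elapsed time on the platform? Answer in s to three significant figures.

Δt = 39.0 s

Leg 1: β = 0.459; γ = 1/√(1 − 0.459²) = 1/√0.7893 = 1.126; Δt_1 = 1.126 × 9.59 = 10.79 s.
Leg 2: γ = 2.81; Δt_2 = 2.810 × 3.75 = 10.54 s.
Leg 3: β = 0.828; γ = 1/√(1 − 0.828²) = 1/√0.3144 = 1.783; Δt_3 = 1.783 × 7.89 = 14.07 s.
Leg 4: 3.59 s is already measured on the platform.
Total: 10.79 + 10.54 + 14.07 + 3.590 s.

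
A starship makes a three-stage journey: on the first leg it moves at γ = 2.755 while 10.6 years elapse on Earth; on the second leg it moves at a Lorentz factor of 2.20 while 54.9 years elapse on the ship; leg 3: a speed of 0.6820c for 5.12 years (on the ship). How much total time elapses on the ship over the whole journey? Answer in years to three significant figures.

Leg 1: γ = 2.755; τ_1 = 10.6/2.755 = 3.848 years.
Leg 2: 54.9 years is already measured on the ship.
Leg 3: 5.12 years is already measured on the ship.
Total: 3.848 + 54.90 + 5.120 years.

τ = 63.9 years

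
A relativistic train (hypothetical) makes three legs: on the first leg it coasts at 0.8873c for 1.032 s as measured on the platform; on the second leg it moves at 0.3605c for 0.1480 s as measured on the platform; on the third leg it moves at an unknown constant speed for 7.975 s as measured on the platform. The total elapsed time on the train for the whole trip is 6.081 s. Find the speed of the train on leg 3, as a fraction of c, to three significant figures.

β = 0.728

Leg 1: γ = 1/√(1 − 0.8873²) = 1/√0.2127 = 2.168; τ_1 = 1.032/2.168 = 0.4760 s.
Leg 2: γ = 1/√(1 − 0.3605²) = 1/√0.8700 = 1.072; τ_2 = 0.1480/1.072 = 0.1380 s.
Leg 3: speed unknown; τ_3 = 7.975/γ_3.
Total proper time: 0.4760 + 0.1380 + τ_3 = 6.081, so τ_3 = 6.081 − 0.6140 = 5.467 s.
γ_3 = 7.975/5.467 = 1.459; β = √(1 − 1/γ²) = √0.5301.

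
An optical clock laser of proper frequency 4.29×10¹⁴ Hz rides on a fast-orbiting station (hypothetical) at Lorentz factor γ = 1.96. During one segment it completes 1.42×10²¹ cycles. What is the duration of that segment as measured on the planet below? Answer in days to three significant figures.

γ = 1.96
Proper time for N cycles: τ = N/f = 1.42×10²¹/(4.29×10¹⁴) = 3.310×10⁶ s = 38.31 days.
Lab-frame duration Δt = γτ = 1.960 × 38.31 = 75.09 days.

Δt = 75.1 days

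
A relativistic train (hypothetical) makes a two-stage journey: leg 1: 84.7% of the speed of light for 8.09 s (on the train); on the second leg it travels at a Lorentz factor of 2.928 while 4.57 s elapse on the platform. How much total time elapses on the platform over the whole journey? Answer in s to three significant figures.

Δt = 19.8 s

Leg 1: β = 0.847; γ = 1/√(1 − 0.847²) = 1/√0.2826 = 1.881; Δt_1 = 1.881 × 8.09 = 15.22 s.
Leg 2: 4.57 s is already measured on the platform.
Total: 15.22 + 4.570 s.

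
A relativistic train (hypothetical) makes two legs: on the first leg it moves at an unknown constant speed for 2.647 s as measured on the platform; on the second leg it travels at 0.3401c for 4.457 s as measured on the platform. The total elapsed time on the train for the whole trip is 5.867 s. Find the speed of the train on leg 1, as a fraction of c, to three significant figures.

β = 0.774

Leg 1: speed unknown; τ_1 = 2.647/γ_1.
Leg 2: γ = 1/√(1 − 0.3401²) = 1/√0.8843 = 1.063; τ_2 = 4.457/1.063 = 4.191 s.
Total proper time: τ_1 + 4.191 = 5.867, so τ_1 = 5.867 − 4.191 = 1.676 s.
γ_1 = 2.647/1.676 = 1.580; β = √(1 − 1/γ²) = √0.5992.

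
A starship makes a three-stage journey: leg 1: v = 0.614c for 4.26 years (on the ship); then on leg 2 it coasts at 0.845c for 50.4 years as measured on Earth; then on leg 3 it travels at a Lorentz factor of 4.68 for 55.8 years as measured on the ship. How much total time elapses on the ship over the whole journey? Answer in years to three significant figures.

Leg 1: 4.26 years is already measured on the ship.
Leg 2: γ = 1/√(1 − 0.845²) = 1/√0.2860 = 1.870; τ_2 = 50.4/1.870 = 26.95 years.
Leg 3: 55.8 years is already measured on the ship.
Total: 4.260 + 26.95 + 55.80 years.

τ = 87.0 years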